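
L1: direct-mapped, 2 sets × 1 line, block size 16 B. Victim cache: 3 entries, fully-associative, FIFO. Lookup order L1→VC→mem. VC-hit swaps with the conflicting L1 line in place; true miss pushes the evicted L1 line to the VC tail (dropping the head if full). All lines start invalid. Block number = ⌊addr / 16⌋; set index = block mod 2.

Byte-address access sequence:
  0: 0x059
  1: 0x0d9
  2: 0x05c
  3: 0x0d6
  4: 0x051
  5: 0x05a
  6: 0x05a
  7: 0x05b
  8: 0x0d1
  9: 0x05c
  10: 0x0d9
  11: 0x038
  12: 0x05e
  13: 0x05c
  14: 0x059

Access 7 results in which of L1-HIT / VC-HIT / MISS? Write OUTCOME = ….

OUTCOME = L1-HIT

  [0] addr=0x59 blk=5 s=1: MISS | VC []
  [1] addr=0xd9 blk=13 s=1: MISS | VC [5]
  [2] addr=0x5c blk=5 s=1: VC-HIT | VC [13]
  [3] addr=0xd6 blk=13 s=1: VC-HIT | VC [5]
  [4] addr=0x51 blk=5 s=1: VC-HIT | VC [13]
  [5] addr=0x5a blk=5 s=1: L1-HIT | VC [13]
  [6] addr=0x5a blk=5 s=1: L1-HIT | VC [13]
  [7] addr=0x5b blk=5 s=1: L1-HIT | VC [13]
  [8] addr=0xd1 blk=13 s=1: VC-HIT | VC [5]
  [9] addr=0x5c blk=5 s=1: VC-HIT | VC [13]
  [10] addr=0xd9 blk=13 s=1: VC-HIT | VC [5]
  [11] addr=0x38 blk=3 s=1: MISS | VC [5, 13]
  [12] addr=0x5e blk=5 s=1: VC-HIT | VC [3, 13]
  [13] addr=0x5c blk=5 s=1: L1-HIT | VC [3, 13]
  [14] addr=0x59 blk=5 s=1: L1-HIT | VC [3, 13]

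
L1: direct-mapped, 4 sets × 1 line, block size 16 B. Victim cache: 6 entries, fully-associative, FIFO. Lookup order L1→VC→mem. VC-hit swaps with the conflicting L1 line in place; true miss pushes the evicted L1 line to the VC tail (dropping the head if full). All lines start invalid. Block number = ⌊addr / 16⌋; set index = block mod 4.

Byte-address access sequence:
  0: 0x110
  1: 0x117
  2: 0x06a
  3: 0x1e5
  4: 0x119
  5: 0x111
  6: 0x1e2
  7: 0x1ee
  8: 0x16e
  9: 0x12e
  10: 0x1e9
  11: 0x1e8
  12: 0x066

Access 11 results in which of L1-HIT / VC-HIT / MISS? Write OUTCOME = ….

0: 0x110 (blk 17, set 1) → MISS  vc=[]
1: 0x117 (blk 17, set 1) → L1-HIT  vc=[]
2: 0x6a (blk 6, set 2) → MISS  vc=[]
3: 0x1e5 (blk 30, set 2) → MISS  vc=[6]
4: 0x119 (blk 17, set 1) → L1-HIT  vc=[6]
5: 0x111 (blk 17, set 1) → L1-HIT  vc=[6]
6: 0x1e2 (blk 30, set 2) → L1-HIT  vc=[6]
7: 0x1ee (blk 30, set 2) → L1-HIT  vc=[6]
8: 0x16e (blk 22, set 2) → MISS  vc=[6, 30]
9: 0x12e (blk 18, set 2) → MISS  vc=[6, 30, 22]
10: 0x1e9 (blk 30, set 2) → VC-HIT  vc=[6, 18, 22]
11: 0x1e8 (blk 30, set 2) → L1-HIT  vc=[6, 18, 22]
12: 0x66 (blk 6, set 2) → VC-HIT  vc=[30, 18, 22]

OUTCOME = L1-HIT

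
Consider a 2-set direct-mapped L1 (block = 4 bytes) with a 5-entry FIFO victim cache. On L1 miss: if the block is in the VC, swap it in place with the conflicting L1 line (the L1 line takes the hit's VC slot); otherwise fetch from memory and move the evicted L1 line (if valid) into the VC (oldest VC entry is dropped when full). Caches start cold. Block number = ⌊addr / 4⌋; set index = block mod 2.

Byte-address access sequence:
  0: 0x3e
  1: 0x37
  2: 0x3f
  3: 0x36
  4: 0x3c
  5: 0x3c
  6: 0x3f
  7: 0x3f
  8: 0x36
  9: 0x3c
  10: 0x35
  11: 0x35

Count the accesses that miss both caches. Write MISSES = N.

MISSES = 2

#0 0x3e→b15/s1 MISS; vc=[]
#1 0x37→b13/s1 MISS; vc=[15]
#2 0x3f→b15/s1 VC-HIT; vc=[13]
#3 0x36→b13/s1 VC-HIT; vc=[15]
#4 0x3c→b15/s1 VC-HIT; vc=[13]
#5 0x3c→b15/s1 L1-HIT; vc=[13]
#6 0x3f→b15/s1 L1-HIT; vc=[13]
#7 0x3f→b15/s1 L1-HIT; vc=[13]
#8 0x36→b13/s1 VC-HIT; vc=[15]
#9 0x3c→b15/s1 VC-HIT; vc=[13]
#10 0x35→b13/s1 VC-HIT; vc=[15]
#11 0x35→b13/s1 L1-HIT; vc=[15]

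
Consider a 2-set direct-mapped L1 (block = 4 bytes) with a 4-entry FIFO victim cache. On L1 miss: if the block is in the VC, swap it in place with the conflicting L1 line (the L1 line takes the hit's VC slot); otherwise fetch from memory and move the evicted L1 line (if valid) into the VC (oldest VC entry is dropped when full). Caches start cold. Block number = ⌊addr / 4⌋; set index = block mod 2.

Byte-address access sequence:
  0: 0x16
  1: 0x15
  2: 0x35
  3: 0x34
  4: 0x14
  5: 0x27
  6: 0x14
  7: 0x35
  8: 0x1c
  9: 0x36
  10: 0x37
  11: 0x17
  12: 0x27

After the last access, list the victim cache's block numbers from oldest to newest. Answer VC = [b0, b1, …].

VC = [13, 5, 7]

#0 0x16→b5/s1 MISS; vc=[]
#1 0x15→b5/s1 L1-HIT; vc=[]
#2 0x35→b13/s1 MISS; vc=[5]
#3 0x34→b13/s1 L1-HIT; vc=[5]
#4 0x14→b5/s1 VC-HIT; vc=[13]
#5 0x27→b9/s1 MISS; vc=[13,5]
#6 0x14→b5/s1 VC-HIT; vc=[13,9]
#7 0x35→b13/s1 VC-HIT; vc=[5,9]
#8 0x1c→b7/s1 MISS; vc=[5,9,13]
#9 0x36→b13/s1 VC-HIT; vc=[5,9,7]
#10 0x37→b13/s1 L1-HIT; vc=[5,9,7]
#11 0x17→b5/s1 VC-HIT; vc=[13,9,7]
#12 0x27→b9/s1 VC-HIT; vc=[13,5,7]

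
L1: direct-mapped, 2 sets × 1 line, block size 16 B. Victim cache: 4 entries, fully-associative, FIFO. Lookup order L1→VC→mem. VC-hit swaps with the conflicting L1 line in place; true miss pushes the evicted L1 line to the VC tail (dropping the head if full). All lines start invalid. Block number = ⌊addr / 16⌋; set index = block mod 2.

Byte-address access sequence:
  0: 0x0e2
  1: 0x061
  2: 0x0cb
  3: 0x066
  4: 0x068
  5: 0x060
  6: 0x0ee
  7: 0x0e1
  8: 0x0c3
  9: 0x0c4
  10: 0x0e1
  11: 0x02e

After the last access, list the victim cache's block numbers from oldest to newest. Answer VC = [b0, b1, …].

0: 0xe2 (blk 14, set 0) → MISS  vc=[]
1: 0x61 (blk 6, set 0) → MISS  vc=[14]
2: 0xcb (blk 12, set 0) → MISS  vc=[14, 6]
3: 0x66 (blk 6, set 0) → VC-HIT  vc=[14, 12]
4: 0x68 (blk 6, set 0) → L1-HIT  vc=[14, 12]
5: 0x60 (blk 6, set 0) → L1-HIT  vc=[14, 12]
6: 0xee (blk 14, set 0) → VC-HIT  vc=[6, 12]
7: 0xe1 (blk 14, set 0) → L1-HIT  vc=[6, 12]
8: 0xc3 (blk 12, set 0) → VC-HIT  vc=[6, 14]
9: 0xc4 (blk 12, set 0) → L1-HIT  vc=[6, 14]
10: 0xe1 (blk 14, set 0) → VC-HIT  vc=[6, 12]
11: 0x2e (blk 2, set 0) → MISS  vc=[6, 12, 14]

VC = [6, 12, 14]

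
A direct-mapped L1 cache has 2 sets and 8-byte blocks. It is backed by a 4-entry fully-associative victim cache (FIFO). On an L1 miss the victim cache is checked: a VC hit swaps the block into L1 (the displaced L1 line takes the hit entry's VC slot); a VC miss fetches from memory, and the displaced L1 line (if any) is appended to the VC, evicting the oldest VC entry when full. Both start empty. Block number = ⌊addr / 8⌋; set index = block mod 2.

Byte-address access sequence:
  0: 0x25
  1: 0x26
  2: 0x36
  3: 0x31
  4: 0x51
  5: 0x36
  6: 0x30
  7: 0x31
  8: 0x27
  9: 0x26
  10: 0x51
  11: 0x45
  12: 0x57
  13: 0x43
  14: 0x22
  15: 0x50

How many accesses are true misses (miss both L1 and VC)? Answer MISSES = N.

MISSES = 4

0: 0x25 (blk 4, set 0) → MISS  vc=[]
1: 0x26 (blk 4, set 0) → L1-HIT  vc=[]
2: 0x36 (blk 6, set 0) → MISS  vc=[4]
3: 0x31 (blk 6, set 0) → L1-HIT  vc=[4]
4: 0x51 (blk 10, set 0) → MISS  vc=[4, 6]
5: 0x36 (blk 6, set 0) → VC-HIT  vc=[4, 10]
6: 0x30 (blk 6, set 0) → L1-HIT  vc=[4, 10]
7: 0x31 (blk 6, set 0) → L1-HIT  vc=[4, 10]
8: 0x27 (blk 4, set 0) → VC-HIT  vc=[6, 10]
9: 0x26 (blk 4, set 0) → L1-HIT  vc=[6, 10]
10: 0x51 (blk 10, set 0) → VC-HIT  vc=[6, 4]
11: 0x45 (blk 8, set 0) → MISS  vc=[6, 4, 10]
12: 0x57 (blk 10, set 0) → VC-HIT  vc=[6, 4, 8]
13: 0x43 (blk 8, set 0) → VC-HIT  vc=[6, 4, 10]
14: 0x22 (blk 4, set 0) → VC-HIT  vc=[6, 8, 10]
15: 0x50 (blk 10, set 0) → VC-HIT  vc=[6, 8, 4]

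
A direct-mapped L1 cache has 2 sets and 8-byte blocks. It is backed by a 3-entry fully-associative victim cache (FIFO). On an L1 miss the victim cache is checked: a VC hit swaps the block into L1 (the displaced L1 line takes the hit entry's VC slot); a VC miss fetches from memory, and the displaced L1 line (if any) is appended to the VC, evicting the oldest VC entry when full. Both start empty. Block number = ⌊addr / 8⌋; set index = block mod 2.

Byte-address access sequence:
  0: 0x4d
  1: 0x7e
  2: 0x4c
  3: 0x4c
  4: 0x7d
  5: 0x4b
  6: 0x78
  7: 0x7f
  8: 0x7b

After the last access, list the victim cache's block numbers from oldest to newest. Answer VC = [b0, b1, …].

  [0] addr=0x4d blk=9 s=1: MISS | VC []
  [1] addr=0x7e blk=15 s=1: MISS | VC [9]
  [2] addr=0x4c blk=9 s=1: VC-HIT | VC [15]
  [3] addr=0x4c blk=9 s=1: L1-HIT | VC [15]
  [4] addr=0x7d blk=15 s=1: VC-HIT | VC [9]
  [5] addr=0x4b blk=9 s=1: VC-HIT | VC [15]
  [6] addr=0x78 blk=15 s=1: VC-HIT | VC [9]
  [7] addr=0x7f blk=15 s=1: L1-HIT | VC [9]
  [8] addr=0x7b blk=15 s=1: L1-HIT | VC [9]

VC = [9]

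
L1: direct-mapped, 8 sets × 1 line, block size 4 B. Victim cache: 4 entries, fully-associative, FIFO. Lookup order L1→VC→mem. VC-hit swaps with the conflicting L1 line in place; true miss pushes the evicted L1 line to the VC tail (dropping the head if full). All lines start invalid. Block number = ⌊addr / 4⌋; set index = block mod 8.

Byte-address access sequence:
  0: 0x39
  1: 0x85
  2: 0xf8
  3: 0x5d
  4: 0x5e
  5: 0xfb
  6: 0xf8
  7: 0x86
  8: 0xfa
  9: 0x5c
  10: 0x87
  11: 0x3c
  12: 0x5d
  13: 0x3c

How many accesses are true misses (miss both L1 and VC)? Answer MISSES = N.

MISSES = 5

0: 0x39 (blk 14, set 6) → MISS  vc=[]
1: 0x85 (blk 33, set 1) → MISS  vc=[]
2: 0xf8 (blk 62, set 6) → MISS  vc=[14]
3: 0x5d (blk 23, set 7) → MISS  vc=[14]
4: 0x5e (blk 23, set 7) → L1-HIT  vc=[14]
5: 0xfb (blk 62, set 6) → L1-HIT  vc=[14]
6: 0xf8 (blk 62, set 6) → L1-HIT  vc=[14]
7: 0x86 (blk 33, set 1) → L1-HIT  vc=[14]
8: 0xfa (blk 62, set 6) → L1-HIT  vc=[14]
9: 0x5c (blk 23, set 7) → L1-HIT  vc=[14]
10: 0x87 (blk 33, set 1) → L1-HIT  vc=[14]
11: 0x3c (blk 15, set 7) → MISS  vc=[14, 23]
12: 0x5d (blk 23, set 7) → VC-HIT  vc=[14, 15]
13: 0x3c (blk 15, set 7) → VC-HIT  vc=[14, 23]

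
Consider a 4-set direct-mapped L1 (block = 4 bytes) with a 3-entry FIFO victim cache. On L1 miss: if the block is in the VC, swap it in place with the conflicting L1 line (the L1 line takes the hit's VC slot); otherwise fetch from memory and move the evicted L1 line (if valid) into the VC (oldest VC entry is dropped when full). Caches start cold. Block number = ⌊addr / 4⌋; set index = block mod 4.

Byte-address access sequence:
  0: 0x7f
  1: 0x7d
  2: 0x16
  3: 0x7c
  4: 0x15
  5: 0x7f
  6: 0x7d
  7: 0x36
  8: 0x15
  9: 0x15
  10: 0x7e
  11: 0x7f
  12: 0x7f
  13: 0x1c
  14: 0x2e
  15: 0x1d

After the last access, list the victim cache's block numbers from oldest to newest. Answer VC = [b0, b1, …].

VC = [13, 31, 11]

#0 0x7f→b31/s3 MISS; vc=[]
#1 0x7d→b31/s3 L1-HIT; vc=[]
#2 0x16→b5/s1 MISS; vc=[]
#3 0x7c→b31/s3 L1-HIT; vc=[]
#4 0x15→b5/s1 L1-HIT; vc=[]
#5 0x7f→b31/s3 L1-HIT; vc=[]
#6 0x7d→b31/s3 L1-HIT; vc=[]
#7 0x36→b13/s1 MISS; vc=[5]
#8 0x15→b5/s1 VC-HIT; vc=[13]
#9 0x15→b5/s1 L1-HIT; vc=[13]
#10 0x7e→b31/s3 L1-HIT; vc=[13]
#11 0x7f→b31/s3 L1-HIT; vc=[13]
#12 0x7f→b31/s3 L1-HIT; vc=[13]
#13 0x1c→b7/s3 MISS; vc=[13,31]
#14 0x2e→b11/s3 MISS; vc=[13,31,7]
#15 0x1d→b7/s3 VC-HIT; vc=[13,31,11]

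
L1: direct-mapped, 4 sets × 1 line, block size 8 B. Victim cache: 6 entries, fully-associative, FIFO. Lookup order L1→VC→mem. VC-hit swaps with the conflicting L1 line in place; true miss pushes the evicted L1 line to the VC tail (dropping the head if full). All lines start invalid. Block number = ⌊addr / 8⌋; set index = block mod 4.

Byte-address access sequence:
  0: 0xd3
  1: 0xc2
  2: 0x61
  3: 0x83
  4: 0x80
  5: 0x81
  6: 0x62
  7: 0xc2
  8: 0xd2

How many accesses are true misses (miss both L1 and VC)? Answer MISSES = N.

#0 0xd3→b26/s2 MISS; vc=[]
#1 0xc2→b24/s0 MISS; vc=[]
#2 0x61→b12/s0 MISS; vc=[24]
#3 0x83→b16/s0 MISS; vc=[24,12]
#4 0x80→b16/s0 L1-HIT; vc=[24,12]
#5 0x81→b16/s0 L1-HIT; vc=[24,12]
#6 0x62→b12/s0 VC-HIT; vc=[24,16]
#7 0xc2→b24/s0 VC-HIT; vc=[12,16]
#8 0xd2→b26/s2 L1-HIT; vc=[12,16]

MISSES = 4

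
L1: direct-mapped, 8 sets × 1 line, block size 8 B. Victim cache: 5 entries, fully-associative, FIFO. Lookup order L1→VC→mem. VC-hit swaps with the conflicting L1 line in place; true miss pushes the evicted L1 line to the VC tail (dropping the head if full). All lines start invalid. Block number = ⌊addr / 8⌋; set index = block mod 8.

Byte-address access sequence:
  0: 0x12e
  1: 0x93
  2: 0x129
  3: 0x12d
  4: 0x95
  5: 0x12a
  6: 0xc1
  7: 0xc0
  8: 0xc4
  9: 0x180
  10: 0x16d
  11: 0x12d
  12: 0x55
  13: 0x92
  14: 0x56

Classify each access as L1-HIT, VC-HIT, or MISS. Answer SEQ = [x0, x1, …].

SEQ = [MISS, MISS, L1-HIT, L1-HIT, L1-HIT, L1-HIT, MISS, L1-HIT, L1-HIT, MISS, MISS, VC-HIT, MISS, VC-HIT, VC-HIT]

  [0] addr=0x12e blk=37 s=5: MISS | VC []
  [1] addr=0x93 blk=18 s=2: MISS | VC []
  [2] addr=0x129 blk=37 s=5: L1-HIT | VC []
  [3] addr=0x12d blk=37 s=5: L1-HIT | VC []
  [4] addr=0x95 blk=18 s=2: L1-HIT | VC []
  [5] addr=0x12a blk=37 s=5: L1-HIT | VC []
  [6] addr=0xc1 blk=24 s=0: MISS | VC []
  [7] addr=0xc0 blk=24 s=0: L1-HIT | VC []
  [8] addr=0xc4 blk=24 s=0: L1-HIT | VC []
  [9] addr=0x180 blk=48 s=0: MISS | VC [24]
  [10] addr=0x16d blk=45 s=5: MISS | VC [24, 37]
  [11] addr=0x12d blk=37 s=5: VC-HIT | VC [24, 45]
  [12] addr=0x55 blk=10 s=2: MISS | VC [24, 45, 18]
  [13] addr=0x92 blk=18 s=2: VC-HIT | VC [24, 45, 10]
  [14] addr=0x56 blk=10 s=2: VC-HIT | VC [24, 45, 18]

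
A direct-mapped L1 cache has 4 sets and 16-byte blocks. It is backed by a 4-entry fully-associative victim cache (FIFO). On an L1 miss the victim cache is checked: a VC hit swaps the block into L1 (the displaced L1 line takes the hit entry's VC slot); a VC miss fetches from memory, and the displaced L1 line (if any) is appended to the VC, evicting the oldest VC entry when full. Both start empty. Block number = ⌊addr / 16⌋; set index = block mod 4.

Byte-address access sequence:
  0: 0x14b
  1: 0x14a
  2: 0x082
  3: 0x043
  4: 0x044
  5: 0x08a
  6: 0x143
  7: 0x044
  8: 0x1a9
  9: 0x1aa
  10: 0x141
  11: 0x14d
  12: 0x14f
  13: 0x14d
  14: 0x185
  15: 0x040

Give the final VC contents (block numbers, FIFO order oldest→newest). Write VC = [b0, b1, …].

  [0] addr=0x14b blk=20 s=0: MISS | VC []
  [1] addr=0x14a blk=20 s=0: L1-HIT | VC []
  [2] addr=0x82 blk=8 s=0: MISS | VC [20]
  [3] addr=0x43 blk=4 s=0: MISS | VC [20, 8]
  [4] addr=0x44 blk=4 s=0: L1-HIT | VC [20, 8]
  [5] addr=0x8a blk=8 s=0: VC-HIT | VC [20, 4]
  [6] addr=0x143 blk=20 s=0: VC-HIT | VC [8, 4]
  [7] addr=0x44 blk=4 s=0: VC-HIT | VC [8, 20]
  [8] addr=0x1a9 blk=26 s=2: MISS | VC [8, 20]
  [9] addr=0x1aa blk=26 s=2: L1-HIT | VC [8, 20]
  [10] addr=0x141 blk=20 s=0: VC-HIT | VC [8, 4]
  [11] addr=0x14d blk=20 s=0: L1-HIT | VC [8, 4]
  [12] addr=0x14f blk=20 s=0: L1-HIT | VC [8, 4]
  [13] addr=0x14d blk=20 s=0: L1-HIT | VC [8, 4]
  [14] addr=0x185 blk=24 s=0: MISS | VC [8, 4, 20]
  [15] addr=0x40 blk=4 s=0: VC-HIT | VC [8, 24, 20]

VC = [8, 24, 20]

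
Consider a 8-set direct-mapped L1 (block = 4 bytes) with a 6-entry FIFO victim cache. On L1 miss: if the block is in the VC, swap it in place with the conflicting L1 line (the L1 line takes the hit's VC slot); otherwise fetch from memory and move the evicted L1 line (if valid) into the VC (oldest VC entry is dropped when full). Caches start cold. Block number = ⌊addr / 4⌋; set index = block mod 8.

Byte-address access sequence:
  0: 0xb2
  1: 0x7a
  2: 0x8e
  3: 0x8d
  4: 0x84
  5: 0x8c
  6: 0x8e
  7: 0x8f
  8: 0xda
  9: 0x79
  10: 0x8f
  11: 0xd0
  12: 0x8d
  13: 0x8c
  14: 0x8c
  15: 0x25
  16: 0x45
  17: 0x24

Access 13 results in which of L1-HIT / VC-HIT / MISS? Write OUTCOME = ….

  [0] addr=0xb2 blk=44 s=4: MISS | VC []
  [1] addr=0x7a blk=30 s=6: MISS | VC []
  [2] addr=0x8e blk=35 s=3: MISS | VC []
  [3] addr=0x8d blk=35 s=3: L1-HIT | VC []
  [4] addr=0x84 blk=33 s=1: MISS | VC []
  [5] addr=0x8c blk=35 s=3: L1-HIT | VC []
  [6] addr=0x8e blk=35 s=3: L1-HIT | VC []
  [7] addr=0x8f blk=35 s=3: L1-HIT | VC []
  [8] addr=0xda blk=54 s=6: MISS | VC [30]
  [9] addr=0x79 blk=30 s=6: VC-HIT | VC [54]
  [10] addr=0x8f blk=35 s=3: L1-HIT | VC [54]
  [11] addr=0xd0 blk=52 s=4: MISS | VC [54, 44]
  [12] addr=0x8d blk=35 s=3: L1-HIT | VC [54, 44]
  [13] addr=0x8c blk=35 s=3: L1-HIT | VC [54, 44]
  [14] addr=0x8c blk=35 s=3: L1-HIT | VC [54, 44]
  [15] addr=0x25 blk=9 s=1: MISS | VC [54, 44, 33]
  [16] addr=0x45 blk=17 s=1: MISS | VC [54, 44, 33, 9]
  [17] addr=0x24 blk=9 s=1: VC-HIT | VC [54, 44, 33, 17]

OUTCOME = L1-HIT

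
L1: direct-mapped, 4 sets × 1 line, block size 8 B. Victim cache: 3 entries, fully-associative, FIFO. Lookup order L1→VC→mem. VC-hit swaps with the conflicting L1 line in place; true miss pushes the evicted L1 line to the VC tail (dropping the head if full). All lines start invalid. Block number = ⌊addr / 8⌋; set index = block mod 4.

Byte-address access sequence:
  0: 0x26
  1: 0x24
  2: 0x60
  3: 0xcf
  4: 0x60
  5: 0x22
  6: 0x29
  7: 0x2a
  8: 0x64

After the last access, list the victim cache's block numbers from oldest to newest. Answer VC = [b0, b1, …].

  [0] addr=0x26 blk=4 s=0: MISS | VC []
  [1] addr=0x24 blk=4 s=0: L1-HIT | VC []
  [2] addr=0x60 blk=12 s=0: MISS | VC [4]
  [3] addr=0xcf blk=25 s=1: MISS | VC [4]
  [4] addr=0x60 blk=12 s=0: L1-HIT | VC [4]
  [5] addr=0x22 blk=4 s=0: VC-HIT | VC [12]
  [6] addr=0x29 blk=5 s=1: MISS | VC [12, 25]
  [7] addr=0x2a blk=5 s=1: L1-HIT | VC [12, 25]
  [8] addr=0x64 blk=12 s=0: VC-HIT | VC [4, 25]

VC = [4, 25]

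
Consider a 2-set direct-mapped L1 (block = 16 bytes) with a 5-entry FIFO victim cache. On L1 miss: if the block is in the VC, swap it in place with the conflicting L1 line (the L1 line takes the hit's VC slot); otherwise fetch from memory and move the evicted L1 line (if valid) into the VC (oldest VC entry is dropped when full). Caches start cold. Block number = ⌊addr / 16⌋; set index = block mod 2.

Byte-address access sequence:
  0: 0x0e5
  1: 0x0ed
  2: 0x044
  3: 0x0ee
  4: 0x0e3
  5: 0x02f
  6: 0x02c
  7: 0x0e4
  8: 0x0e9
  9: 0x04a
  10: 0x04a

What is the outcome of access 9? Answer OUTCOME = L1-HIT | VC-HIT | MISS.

OUTCOME = VC-HIT

0: 0xe5 (blk 14, set 0) → MISS  vc=[]
1: 0xed (blk 14, set 0) → L1-HIT  vc=[]
2: 0x44 (blk 4, set 0) → MISS  vc=[14]
3: 0xee (blk 14, set 0) → VC-HIT  vc=[4]
4: 0xe3 (blk 14, set 0) → L1-HIT  vc=[4]
5: 0x2f (blk 2, set 0) → MISS  vc=[4, 14]
6: 0x2c (blk 2, set 0) → L1-HIT  vc=[4, 14]
7: 0xe4 (blk 14, set 0) → VC-HIT  vc=[4, 2]
8: 0xe9 (blk 14, set 0) → L1-HIT  vc=[4, 2]
9: 0x4a (blk 4, set 0) → VC-HIT  vc=[14, 2]
10: 0x4a (blk 4, set 0) → L1-HIT  vc=[14, 2]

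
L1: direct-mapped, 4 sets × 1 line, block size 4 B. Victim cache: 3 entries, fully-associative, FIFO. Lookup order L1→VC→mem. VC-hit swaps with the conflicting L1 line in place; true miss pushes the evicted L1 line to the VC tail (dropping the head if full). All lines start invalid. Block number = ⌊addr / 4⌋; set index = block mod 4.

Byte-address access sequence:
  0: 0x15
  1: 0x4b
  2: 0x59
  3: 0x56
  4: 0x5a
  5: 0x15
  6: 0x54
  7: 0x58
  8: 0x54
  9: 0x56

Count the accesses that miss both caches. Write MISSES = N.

MISSES = 4

#0 0x15→b5/s1 MISS; vc=[]
#1 0x4b→b18/s2 MISS; vc=[]
#2 0x59→b22/s2 MISS; vc=[18]
#3 0x56→b21/s1 MISS; vc=[18,5]
#4 0x5a→b22/s2 L1-HIT; vc=[18,5]
#5 0x15→b5/s1 VC-HIT; vc=[18,21]
#6 0x54→b21/s1 VC-HIT; vc=[18,5]
#7 0x58→b22/s2 L1-HIT; vc=[18,5]
#8 0x54→b21/s1 L1-HIT; vc=[18,5]
#9 0x56→b21/s1 L1-HIT; vc=[18,5]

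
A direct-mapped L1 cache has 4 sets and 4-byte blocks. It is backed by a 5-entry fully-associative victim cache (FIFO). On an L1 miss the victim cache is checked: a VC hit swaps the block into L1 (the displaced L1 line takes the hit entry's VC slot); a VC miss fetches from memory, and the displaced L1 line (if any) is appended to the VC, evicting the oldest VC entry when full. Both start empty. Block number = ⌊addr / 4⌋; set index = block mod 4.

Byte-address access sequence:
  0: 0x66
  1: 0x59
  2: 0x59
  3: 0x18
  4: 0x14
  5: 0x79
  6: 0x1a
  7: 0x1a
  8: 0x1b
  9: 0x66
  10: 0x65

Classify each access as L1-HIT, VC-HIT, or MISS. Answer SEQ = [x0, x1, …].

SEQ = [MISS, MISS, L1-HIT, MISS, MISS, MISS, VC-HIT, L1-HIT, L1-HIT, VC-HIT, L1-HIT]

  [0] addr=0x66 blk=25 s=1: MISS | VC []
  [1] addr=0x59 blk=22 s=2: MISS | VC []
  [2] addr=0x59 blk=22 s=2: L1-HIT | VC []
  [3] addr=0x18 blk=6 s=2: MISS | VC [22]
  [4] addr=0x14 blk=5 s=1: MISS | VC [22, 25]
  [5] addr=0x79 blk=30 s=2: MISS | VC [22, 25, 6]
  [6] addr=0x1a blk=6 s=2: VC-HIT | VC [22, 25, 30]
  [7] addr=0x1a blk=6 s=2: L1-HIT | VC [22, 25, 30]
  [8] addr=0x1b blk=6 s=2: L1-HIT | VC [22, 25, 30]
  [9] addr=0x66 blk=25 s=1: VC-HIT | VC [22, 5, 30]
  [10] addr=0x65 blk=25 s=1: L1-HIT | VC [22, 5, 30]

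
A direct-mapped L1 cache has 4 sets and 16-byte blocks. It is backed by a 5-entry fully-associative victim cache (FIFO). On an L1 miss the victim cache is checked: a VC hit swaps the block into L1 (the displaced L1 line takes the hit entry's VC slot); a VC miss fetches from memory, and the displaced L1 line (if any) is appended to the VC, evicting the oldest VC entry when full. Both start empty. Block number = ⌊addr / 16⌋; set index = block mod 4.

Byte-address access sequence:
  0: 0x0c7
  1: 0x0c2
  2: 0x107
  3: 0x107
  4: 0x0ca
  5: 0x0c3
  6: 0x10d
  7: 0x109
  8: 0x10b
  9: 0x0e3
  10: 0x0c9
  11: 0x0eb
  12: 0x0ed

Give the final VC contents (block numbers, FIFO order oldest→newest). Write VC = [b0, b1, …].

0: 0xc7 (blk 12, set 0) → MISS  vc=[]
1: 0xc2 (blk 12, set 0) → L1-HIT  vc=[]
2: 0x107 (blk 16, set 0) → MISS  vc=[12]
3: 0x107 (blk 16, set 0) → L1-HIT  vc=[12]
4: 0xca (blk 12, set 0) → VC-HIT  vc=[16]
5: 0xc3 (blk 12, set 0) → L1-HIT  vc=[16]
6: 0x10d (blk 16, set 0) → VC-HIT  vc=[12]
7: 0x109 (blk 16, set 0) → L1-HIT  vc=[12]
8: 0x10b (blk 16, set 0) → L1-HIT  vc=[12]
9: 0xe3 (blk 14, set 2) → MISS  vc=[12]
10: 0xc9 (blk 12, set 0) → VC-HIT  vc=[16]
11: 0xeb (blk 14, set 2) → L1-HIT  vc=[16]
12: 0xed (blk 14, set 2) → L1-HIT  vc=[16]

VC = [16]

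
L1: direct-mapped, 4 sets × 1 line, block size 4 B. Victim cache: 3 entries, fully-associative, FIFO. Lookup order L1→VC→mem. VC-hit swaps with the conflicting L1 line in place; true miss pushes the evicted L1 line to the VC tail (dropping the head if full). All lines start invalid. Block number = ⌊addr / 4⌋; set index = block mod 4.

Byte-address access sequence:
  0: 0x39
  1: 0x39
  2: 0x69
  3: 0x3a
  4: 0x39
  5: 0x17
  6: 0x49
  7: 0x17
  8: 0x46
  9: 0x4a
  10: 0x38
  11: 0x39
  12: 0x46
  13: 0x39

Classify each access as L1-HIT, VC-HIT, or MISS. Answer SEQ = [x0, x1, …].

SEQ = [MISS, L1-HIT, MISS, VC-HIT, L1-HIT, MISS, MISS, L1-HIT, MISS, L1-HIT, VC-HIT, L1-HIT, L1-HIT, L1-HIT]

  [0] addr=0x39 blk=14 s=2: MISS | VC []
  [1] addr=0x39 blk=14 s=2: L1-HIT | VC []
  [2] addr=0x69 blk=26 s=2: MISS | VC [14]
  [3] addr=0x3a blk=14 s=2: VC-HIT | VC [26]
  [4] addr=0x39 blk=14 s=2: L1-HIT | VC [26]
  [5] addr=0x17 blk=5 s=1: MISS | VC [26]
  [6] addr=0x49 blk=18 s=2: MISS | VC [26, 14]
  [7] addr=0x17 blk=5 s=1: L1-HIT | VC [26, 14]
  [8] addr=0x46 blk=17 s=1: MISS | VC [26, 14, 5]
  [9] addr=0x4a blk=18 s=2: L1-HIT | VC [26, 14, 5]
  [10] addr=0x38 blk=14 s=2: VC-HIT | VC [26, 18, 5]
  [11] addr=0x39 blk=14 s=2: L1-HIT | VC [26, 18, 5]
  [12] addr=0x46 blk=17 s=1: L1-HIT | VC [26, 18, 5]
  [13] addr=0x39 blk=14 s=2: L1-HIT | VC [26, 18, 5]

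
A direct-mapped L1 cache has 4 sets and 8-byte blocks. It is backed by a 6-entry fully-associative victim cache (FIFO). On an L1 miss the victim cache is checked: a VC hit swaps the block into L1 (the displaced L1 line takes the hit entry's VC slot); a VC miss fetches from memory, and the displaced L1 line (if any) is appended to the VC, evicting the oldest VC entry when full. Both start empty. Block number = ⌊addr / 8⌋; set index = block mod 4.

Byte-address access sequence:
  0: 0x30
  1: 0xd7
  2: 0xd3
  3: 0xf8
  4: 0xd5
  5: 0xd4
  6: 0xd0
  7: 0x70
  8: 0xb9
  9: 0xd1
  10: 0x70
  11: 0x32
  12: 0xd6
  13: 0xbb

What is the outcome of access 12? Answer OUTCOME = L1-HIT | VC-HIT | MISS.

OUTCOME = VC-HIT

#0 0x30→b6/s2 MISS; vc=[]
#1 0xd7→b26/s2 MISS; vc=[6]
#2 0xd3→b26/s2 L1-HIT; vc=[6]
#3 0xf8→b31/s3 MISS; vc=[6]
#4 0xd5→b26/s2 L1-HIT; vc=[6]
#5 0xd4→b26/s2 L1-HIT; vc=[6]
#6 0xd0→b26/s2 L1-HIT; vc=[6]
#7 0x70→b14/s2 MISS; vc=[6,26]
#8 0xb9→b23/s3 MISS; vc=[6,26,31]
#9 0xd1→b26/s2 VC-HIT; vc=[6,14,31]
#10 0x70→b14/s2 VC-HIT; vc=[6,26,31]
#11 0x32→b6/s2 VC-HIT; vc=[14,26,31]
#12 0xd6→b26/s2 VC-HIT; vc=[14,6,31]
#13 0xbb→b23/s3 L1-HIT; vc=[14,6,31]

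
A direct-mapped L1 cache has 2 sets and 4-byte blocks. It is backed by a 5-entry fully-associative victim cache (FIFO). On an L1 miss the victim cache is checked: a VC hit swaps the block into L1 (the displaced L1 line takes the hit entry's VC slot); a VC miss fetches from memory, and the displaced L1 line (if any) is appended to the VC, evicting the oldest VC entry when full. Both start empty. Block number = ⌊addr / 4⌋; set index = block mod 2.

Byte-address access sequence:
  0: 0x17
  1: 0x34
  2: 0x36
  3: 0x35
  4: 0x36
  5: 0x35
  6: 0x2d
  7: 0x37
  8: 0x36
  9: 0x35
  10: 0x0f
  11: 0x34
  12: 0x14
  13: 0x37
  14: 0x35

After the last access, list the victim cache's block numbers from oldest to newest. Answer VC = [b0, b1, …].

#0 0x17→b5/s1 MISS; vc=[]
#1 0x34→b13/s1 MISS; vc=[5]
#2 0x36→b13/s1 L1-HIT; vc=[5]
#3 0x35→b13/s1 L1-HIT; vc=[5]
#4 0x36→b13/s1 L1-HIT; vc=[5]
#5 0x35→b13/s1 L1-HIT; vc=[5]
#6 0x2d→b11/s1 MISS; vc=[5,13]
#7 0x37→b13/s1 VC-HIT; vc=[5,11]
#8 0x36→b13/s1 L1-HIT; vc=[5,11]
#9 0x35→b13/s1 L1-HIT; vc=[5,11]
#10 0xf→b3/s1 MISS; vc=[5,11,13]
#11 0x34→b13/s1 VC-HIT; vc=[5,11,3]
#12 0x14→b5/s1 VC-HIT; vc=[13,11,3]
#13 0x37→b13/s1 VC-HIT; vc=[5,11,3]
#14 0x35→b13/s1 L1-HIT; vc=[5,11,3]

VC = [5, 11, 3]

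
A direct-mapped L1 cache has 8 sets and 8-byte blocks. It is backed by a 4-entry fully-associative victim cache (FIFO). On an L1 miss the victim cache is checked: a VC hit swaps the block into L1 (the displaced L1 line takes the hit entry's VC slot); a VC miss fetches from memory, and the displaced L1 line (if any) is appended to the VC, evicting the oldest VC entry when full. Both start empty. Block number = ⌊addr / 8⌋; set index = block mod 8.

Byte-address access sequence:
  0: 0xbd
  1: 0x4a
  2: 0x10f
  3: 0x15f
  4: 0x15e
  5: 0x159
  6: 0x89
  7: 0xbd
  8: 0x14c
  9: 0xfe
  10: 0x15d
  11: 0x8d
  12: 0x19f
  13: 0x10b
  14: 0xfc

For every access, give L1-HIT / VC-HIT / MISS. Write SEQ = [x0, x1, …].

0: 0xbd (blk 23, set 7) → MISS  vc=[]
1: 0x4a (blk 9, set 1) → MISS  vc=[]
2: 0x10f (blk 33, set 1) → MISS  vc=[9]
3: 0x15f (blk 43, set 3) → MISS  vc=[9]
4: 0x15e (blk 43, set 3) → L1-HIT  vc=[9]
5: 0x159 (blk 43, set 3) → L1-HIT  vc=[9]
6: 0x89 (blk 17, set 1) → MISS  vc=[9, 33]
7: 0xbd (blk 23, set 7) → L1-HIT  vc=[9, 33]
8: 0x14c (blk 41, set 1) → MISS  vc=[9, 33, 17]
9: 0xfe (blk 31, set 7) → MISS  vc=[9, 33, 17, 23]
10: 0x15d (blk 43, set 3) → L1-HIT  vc=[9, 33, 17, 23]
11: 0x8d (blk 17, set 1) → VC-HIT  vc=[9, 33, 41, 23]
12: 0x19f (blk 51, set 3) → MISS  vc=[33, 41, 23, 43]
13: 0x10b (blk 33, set 1) → VC-HIT  vc=[17, 41, 23, 43]
14: 0xfc (blk 31, set 7) → L1-HIT  vc=[17, 41, 23, 43]

SEQ = [MISS, MISS, MISS, MISS, L1-HIT, L1-HIT, MISS, L1-HIT, MISS, MISS, L1-HIT, VC-HIT, MISS, VC-HIT, L1-HIT]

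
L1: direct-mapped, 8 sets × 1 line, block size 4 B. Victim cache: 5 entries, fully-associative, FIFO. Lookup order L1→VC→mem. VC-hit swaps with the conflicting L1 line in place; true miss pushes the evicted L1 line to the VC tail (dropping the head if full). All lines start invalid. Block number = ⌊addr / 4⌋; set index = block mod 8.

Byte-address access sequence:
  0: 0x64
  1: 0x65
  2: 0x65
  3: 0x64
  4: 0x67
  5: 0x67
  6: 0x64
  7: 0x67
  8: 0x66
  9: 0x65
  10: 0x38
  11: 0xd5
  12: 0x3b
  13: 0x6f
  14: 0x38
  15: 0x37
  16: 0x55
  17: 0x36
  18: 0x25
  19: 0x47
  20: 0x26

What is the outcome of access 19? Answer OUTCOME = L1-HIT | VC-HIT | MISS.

OUTCOME = MISS

#0 0x64→b25/s1 MISS; vc=[]
#1 0x65→b25/s1 L1-HIT; vc=[]
#2 0x65→b25/s1 L1-HIT; vc=[]
#3 0x64→b25/s1 L1-HIT; vc=[]
#4 0x67→b25/s1 L1-HIT; vc=[]
#5 0x67→b25/s1 L1-HIT; vc=[]
#6 0x64→b25/s1 L1-HIT; vc=[]
#7 0x67→b25/s1 L1-HIT; vc=[]
#8 0x66→b25/s1 L1-HIT; vc=[]
#9 0x65→b25/s1 L1-HIT; vc=[]
#10 0x38→b14/s6 MISS; vc=[]
#11 0xd5→b53/s5 MISS; vc=[]
#12 0x3b→b14/s6 L1-HIT; vc=[]
#13 0x6f→b27/s3 MISS; vc=[]
#14 0x38→b14/s6 L1-HIT; vc=[]
#15 0x37→b13/s5 MISS; vc=[53]
#16 0x55→b21/s5 MISS; vc=[53,13]
#17 0x36→b13/s5 VC-HIT; vc=[53,21]
#18 0x25→b9/s1 MISS; vc=[53,21,25]
#19 0x47→b17/s1 MISS; vc=[53,21,25,9]
#20 0x26→b9/s1 VC-HIT; vc=[53,21,25,17]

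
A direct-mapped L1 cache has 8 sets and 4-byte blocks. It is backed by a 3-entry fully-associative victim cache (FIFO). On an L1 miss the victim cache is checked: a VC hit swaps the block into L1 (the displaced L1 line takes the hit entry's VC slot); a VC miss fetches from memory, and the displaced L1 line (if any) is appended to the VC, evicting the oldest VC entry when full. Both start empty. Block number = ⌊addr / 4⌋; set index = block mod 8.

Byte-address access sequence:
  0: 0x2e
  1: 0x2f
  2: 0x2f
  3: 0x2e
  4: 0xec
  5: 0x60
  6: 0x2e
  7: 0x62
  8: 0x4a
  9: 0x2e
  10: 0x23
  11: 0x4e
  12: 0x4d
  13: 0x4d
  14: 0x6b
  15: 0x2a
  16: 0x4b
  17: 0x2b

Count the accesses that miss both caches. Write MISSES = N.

MISSES = 8

#0 0x2e→b11/s3 MISS; vc=[]
#1 0x2f→b11/s3 L1-HIT; vc=[]
#2 0x2f→b11/s3 L1-HIT; vc=[]
#3 0x2e→b11/s3 L1-HIT; vc=[]
#4 0xec→b59/s3 MISS; vc=[11]
#5 0x60→b24/s0 MISS; vc=[11]
#6 0x2e→b11/s3 VC-HIT; vc=[59]
#7 0x62→b24/s0 L1-HIT; vc=[59]
#8 0x4a→b18/s2 MISS; vc=[59]
#9 0x2e→b11/s3 L1-HIT; vc=[59]
#10 0x23→b8/s0 MISS; vc=[59,24]
#11 0x4e→b19/s3 MISS; vc=[59,24,11]
#12 0x4d→b19/s3 L1-HIT; vc=[59,24,11]
#13 0x4d→b19/s3 L1-HIT; vc=[59,24,11]
#14 0x6b→b26/s2 MISS; vc=[24,11,18]
#15 0x2a→b10/s2 MISS; vc=[11,18,26]
#16 0x4b→b18/s2 VC-HIT; vc=[11,10,26]
#17 0x2b→b10/s2 VC-HIT; vc=[11,18,26]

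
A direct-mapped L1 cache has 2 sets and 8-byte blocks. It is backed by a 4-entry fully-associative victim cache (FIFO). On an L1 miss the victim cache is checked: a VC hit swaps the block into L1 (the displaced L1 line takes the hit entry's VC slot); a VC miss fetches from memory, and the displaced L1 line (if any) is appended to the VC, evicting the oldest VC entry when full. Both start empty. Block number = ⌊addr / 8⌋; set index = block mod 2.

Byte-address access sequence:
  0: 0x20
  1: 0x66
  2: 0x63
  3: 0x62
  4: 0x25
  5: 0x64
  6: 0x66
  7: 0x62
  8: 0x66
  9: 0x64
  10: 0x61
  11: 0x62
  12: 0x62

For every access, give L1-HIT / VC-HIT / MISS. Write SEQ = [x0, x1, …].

  [0] addr=0x20 blk=4 s=0: MISS | VC []
  [1] addr=0x66 blk=12 s=0: MISS | VC [4]
  [2] addr=0x63 blk=12 s=0: L1-HIT | VC [4]
  [3] addr=0x62 blk=12 s=0: L1-HIT | VC [4]
  [4] addr=0x25 blk=4 s=0: VC-HIT | VC [12]
  [5] addr=0x64 blk=12 s=0: VC-HIT | VC [4]
  [6] addr=0x66 blk=12 s=0: L1-HIT | VC [4]
  [7] addr=0x62 blk=12 s=0: L1-HIT | VC [4]
  [8] addr=0x66 blk=12 s=0: L1-HIT | VC [4]
  [9] addr=0x64 blk=12 s=0: L1-HIT | VC [4]
  [10] addr=0x61 blk=12 s=0: L1-HIT | VC [4]
  [11] addr=0x62 blk=12 s=0: L1-HIT | VC [4]
  [12] addr=0x62 blk=12 s=0: L1-HIT | VC [4]

SEQ = [MISS, MISS, L1-HIT, L1-HIT, VC-HIT, VC-HIT, L1-HIT, L1-HIT, L1-HIT, L1-HIT, L1-HIT, L1-HIT, L1-HIT]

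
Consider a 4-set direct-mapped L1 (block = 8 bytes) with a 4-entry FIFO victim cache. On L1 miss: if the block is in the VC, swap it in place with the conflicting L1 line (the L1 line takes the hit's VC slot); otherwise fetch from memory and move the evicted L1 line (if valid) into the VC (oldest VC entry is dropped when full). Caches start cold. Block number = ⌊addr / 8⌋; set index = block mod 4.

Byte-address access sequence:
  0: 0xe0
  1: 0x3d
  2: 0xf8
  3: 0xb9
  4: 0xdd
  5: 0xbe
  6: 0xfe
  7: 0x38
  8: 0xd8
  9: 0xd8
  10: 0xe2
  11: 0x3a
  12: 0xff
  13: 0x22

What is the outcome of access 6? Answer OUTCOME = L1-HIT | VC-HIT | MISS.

0: 0xe0 (blk 28, set 0) → MISS  vc=[]
1: 0x3d (blk 7, set 3) → MISS  vc=[]
2: 0xf8 (blk 31, set 3) → MISS  vc=[7]
3: 0xb9 (blk 23, set 3) → MISS  vc=[7, 31]
4: 0xdd (blk 27, set 3) → MISS  vc=[7, 31, 23]
5: 0xbe (blk 23, set 3) → VC-HIT  vc=[7, 31, 27]
6: 0xfe (blk 31, set 3) → VC-HIT  vc=[7, 23, 27]
7: 0x38 (blk 7, set 3) → VC-HIT  vc=[31, 23, 27]
8: 0xd8 (blk 27, set 3) → VC-HIT  vc=[31, 23, 7]
9: 0xd8 (blk 27, set 3) → L1-HIT  vc=[31, 23, 7]
10: 0xe2 (blk 28, set 0) → L1-HIT  vc=[31, 23, 7]
11: 0x3a (blk 7, set 3) → VC-HIT  vc=[31, 23, 27]
12: 0xff (blk 31, set 3) → VC-HIT  vc=[7, 23, 27]
13: 0x22 (blk 4, set 0) → MISS  vc=[7, 23, 27, 28]

OUTCOME = VC-HIT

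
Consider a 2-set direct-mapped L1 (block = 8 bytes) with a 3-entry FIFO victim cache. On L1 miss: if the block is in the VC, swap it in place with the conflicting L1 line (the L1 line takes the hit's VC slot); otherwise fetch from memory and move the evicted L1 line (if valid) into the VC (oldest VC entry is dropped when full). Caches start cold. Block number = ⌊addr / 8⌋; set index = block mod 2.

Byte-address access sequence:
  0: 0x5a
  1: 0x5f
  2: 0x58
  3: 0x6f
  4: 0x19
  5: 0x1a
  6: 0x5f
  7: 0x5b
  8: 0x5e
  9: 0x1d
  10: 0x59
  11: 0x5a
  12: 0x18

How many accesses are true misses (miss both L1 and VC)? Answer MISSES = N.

MISSES = 3

  [0] addr=0x5a blk=11 s=1: MISS | VC []
  [1] addr=0x5f blk=11 s=1: L1-HIT | VC []
  [2] addr=0x58 blk=11 s=1: L1-HIT | VC []
  [3] addr=0x6f blk=13 s=1: MISS | VC [11]
  [4] addr=0x19 blk=3 s=1: MISS | VC [11, 13]
  [5] addr=0x1a blk=3 s=1: L1-HIT | VC [11, 13]
  [6] addr=0x5f blk=11 s=1: VC-HIT | VC [3, 13]
  [7] addr=0x5b blk=11 s=1: L1-HIT | VC [3, 13]
  [8] addr=0x5e blk=11 s=1: L1-HIT | VC [3, 13]
  [9] addr=0x1d blk=3 s=1: VC-HIT | VC [11, 13]
  [10] addr=0x59 blk=11 s=1: VC-HIT | VC [3, 13]
  [11] addr=0x5a blk=11 s=1: L1-HIT | VC [3, 13]
  [12] addr=0x18 blk=3 s=1: VC-HIT | VC [11, 13]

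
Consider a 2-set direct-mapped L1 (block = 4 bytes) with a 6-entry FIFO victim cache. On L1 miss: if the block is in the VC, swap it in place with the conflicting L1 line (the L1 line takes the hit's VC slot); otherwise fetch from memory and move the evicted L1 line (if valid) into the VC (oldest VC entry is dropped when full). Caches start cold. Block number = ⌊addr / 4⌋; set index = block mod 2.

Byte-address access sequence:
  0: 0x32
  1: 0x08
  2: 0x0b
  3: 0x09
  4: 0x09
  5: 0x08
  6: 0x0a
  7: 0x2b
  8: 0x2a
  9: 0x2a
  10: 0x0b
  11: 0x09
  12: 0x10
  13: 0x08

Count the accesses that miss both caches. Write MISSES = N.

  [0] addr=0x32 blk=12 s=0: MISS | VC []
  [1] addr=0x8 blk=2 s=0: MISS | VC [12]
  [2] addr=0xb blk=2 s=0: L1-HIT | VC [12]
  [3] addr=0x9 blk=2 s=0: L1-HIT | VC [12]
  [4] addr=0x9 blk=2 s=0: L1-HIT | VC [12]
  [5] addr=0x8 blk=2 s=0: L1-HIT | VC [12]
  [6] addr=0xa blk=2 s=0: L1-HIT | VC [12]
  [7] addr=0x2b blk=10 s=0: MISS | VC [12, 2]
  [8] addr=0x2a blk=10 s=0: L1-HIT | VC [12, 2]
  [9] addr=0x2a blk=10 s=0: L1-HIT | VC [12, 2]
  [10] addr=0xb blk=2 s=0: VC-HIT | VC [12, 10]
  [11] addr=0x9 blk=2 s=0: L1-HIT | VC [12, 10]
  [12] addr=0x10 blk=4 s=0: MISS | VC [12, 10, 2]
  [13] addr=0x8 blk=2 s=0: VC-HIT | VC [12, 10, 4]

MISSES = 4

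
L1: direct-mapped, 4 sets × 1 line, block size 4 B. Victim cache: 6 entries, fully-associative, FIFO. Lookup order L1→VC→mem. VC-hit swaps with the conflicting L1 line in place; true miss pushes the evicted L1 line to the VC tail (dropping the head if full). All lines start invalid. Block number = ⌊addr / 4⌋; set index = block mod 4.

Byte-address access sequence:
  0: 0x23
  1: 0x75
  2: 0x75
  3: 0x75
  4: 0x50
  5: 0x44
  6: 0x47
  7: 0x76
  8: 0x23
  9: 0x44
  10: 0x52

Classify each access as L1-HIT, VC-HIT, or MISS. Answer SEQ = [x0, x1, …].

0: 0x23 (blk 8, set 0) → MISS  vc=[]
1: 0x75 (blk 29, set 1) → MISS  vc=[]
2: 0x75 (blk 29, set 1) → L1-HIT  vc=[]
3: 0x75 (blk 29, set 1) → L1-HIT  vc=[]
4: 0x50 (blk 20, set 0) → MISS  vc=[8]
5: 0x44 (blk 17, set 1) → MISS  vc=[8, 29]
6: 0x47 (blk 17, set 1) → L1-HIT  vc=[8, 29]
7: 0x76 (blk 29, set 1) → VC-HIT  vc=[8, 17]
8: 0x23 (blk 8, set 0) → VC-HIT  vc=[20, 17]
9: 0x44 (blk 17, set 1) → VC-HIT  vc=[20, 29]
10: 0x52 (blk 20, set 0) → VC-HIT  vc=[8, 29]

SEQ = [MISS, MISS, L1-HIT, L1-HIT, MISS, MISS, L1-HIT, VC-HIT, VC-HIT, VC-HIT, VC-HIT]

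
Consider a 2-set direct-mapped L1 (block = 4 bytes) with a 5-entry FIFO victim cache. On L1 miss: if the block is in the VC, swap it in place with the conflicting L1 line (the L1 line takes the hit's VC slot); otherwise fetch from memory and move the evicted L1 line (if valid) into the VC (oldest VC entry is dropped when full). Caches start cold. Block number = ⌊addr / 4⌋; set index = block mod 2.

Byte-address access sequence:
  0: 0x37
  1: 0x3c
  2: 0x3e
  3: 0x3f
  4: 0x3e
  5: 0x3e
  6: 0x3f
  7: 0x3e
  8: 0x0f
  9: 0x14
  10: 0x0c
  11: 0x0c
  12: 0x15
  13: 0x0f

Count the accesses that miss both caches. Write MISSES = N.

#0 0x37→b13/s1 MISS; vc=[]
#1 0x3c→b15/s1 MISS; vc=[13]
#2 0x3e→b15/s1 L1-HIT; vc=[13]
#3 0x3f→b15/s1 L1-HIT; vc=[13]
#4 0x3e→b15/s1 L1-HIT; vc=[13]
#5 0x3e→b15/s1 L1-HIT; vc=[13]
#6 0x3f→b15/s1 L1-HIT; vc=[13]
#7 0x3e→b15/s1 L1-HIT; vc=[13]
#8 0xf→b3/s1 MISS; vc=[13,15]
#9 0x14→b5/s1 MISS; vc=[13,15,3]
#10 0xc→b3/s1 VC-HIT; vc=[13,15,5]
#11 0xc→b3/s1 L1-HIT; vc=[13,15,5]
#12 0x15→b5/s1 VC-HIT; vc=[13,15,3]
#13 0xf→b3/s1 VC-HIT; vc=[13,15,5]

MISSES = 4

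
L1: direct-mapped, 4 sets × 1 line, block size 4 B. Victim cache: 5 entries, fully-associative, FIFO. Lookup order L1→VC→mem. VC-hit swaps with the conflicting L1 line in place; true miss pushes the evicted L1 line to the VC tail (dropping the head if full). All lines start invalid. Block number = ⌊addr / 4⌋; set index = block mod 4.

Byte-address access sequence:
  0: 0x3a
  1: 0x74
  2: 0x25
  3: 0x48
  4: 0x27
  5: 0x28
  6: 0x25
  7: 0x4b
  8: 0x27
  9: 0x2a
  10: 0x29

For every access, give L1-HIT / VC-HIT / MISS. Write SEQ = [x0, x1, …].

#0 0x3a→b14/s2 MISS; vc=[]
#1 0x74→b29/s1 MISS; vc=[]
#2 0x25→b9/s1 MISS; vc=[29]
#3 0x48→b18/s2 MISS; vc=[29,14]
#4 0x27→b9/s1 L1-HIT; vc=[29,14]
#5 0x28→b10/s2 MISS; vc=[29,14,18]
#6 0x25→b9/s1 L1-HIT; vc=[29,14,18]
#7 0x4b→b18/s2 VC-HIT; vc=[29,14,10]
#8 0x27→b9/s1 L1-HIT; vc=[29,14,10]
#9 0x2a→b10/s2 VC-HIT; vc=[29,14,18]
#10 0x29→b10/s2 L1-HIT; vc=[29,14,18]

SEQ = [MISS, MISS, MISS, MISS, L1-HIT, MISS, L1-HIT, VC-HIT, L1-HIT, VC-HIT, L1-HIT]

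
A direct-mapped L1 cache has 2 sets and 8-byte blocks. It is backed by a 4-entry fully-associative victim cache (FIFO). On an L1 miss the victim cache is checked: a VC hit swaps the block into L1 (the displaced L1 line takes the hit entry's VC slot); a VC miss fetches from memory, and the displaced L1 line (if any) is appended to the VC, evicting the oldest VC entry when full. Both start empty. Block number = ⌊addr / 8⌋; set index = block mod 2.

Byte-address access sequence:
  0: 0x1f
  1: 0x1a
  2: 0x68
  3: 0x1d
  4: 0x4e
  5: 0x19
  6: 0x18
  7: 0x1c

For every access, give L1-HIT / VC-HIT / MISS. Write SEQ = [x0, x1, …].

SEQ = [MISS, L1-HIT, MISS, VC-HIT, MISS, VC-HIT, L1-HIT, L1-HIT]

#0 0x1f→b3/s1 MISS; vc=[]
#1 0x1a→b3/s1 L1-HIT; vc=[]
#2 0x68→b13/s1 MISS; vc=[3]
#3 0x1d→b3/s1 VC-HIT; vc=[13]
#4 0x4e→b9/s1 MISS; vc=[13,3]
#5 0x19→b3/s1 VC-HIT; vc=[13,9]
#6 0x18→b3/s1 L1-HIT; vc=[13,9]
#7 0x1c→b3/s1 L1-HIT; vc=[13,9]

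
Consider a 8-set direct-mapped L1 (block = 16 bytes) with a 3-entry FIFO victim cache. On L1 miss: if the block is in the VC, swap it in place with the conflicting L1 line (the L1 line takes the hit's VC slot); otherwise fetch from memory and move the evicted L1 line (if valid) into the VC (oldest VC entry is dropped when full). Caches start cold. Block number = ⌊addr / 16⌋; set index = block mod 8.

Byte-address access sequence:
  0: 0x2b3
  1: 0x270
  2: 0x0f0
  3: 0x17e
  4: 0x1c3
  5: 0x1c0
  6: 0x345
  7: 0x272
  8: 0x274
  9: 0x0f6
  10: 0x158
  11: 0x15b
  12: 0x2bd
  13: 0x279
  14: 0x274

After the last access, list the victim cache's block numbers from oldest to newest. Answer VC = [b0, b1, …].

VC = [23, 15, 28]

0: 0x2b3 (blk 43, set 3) → MISS  vc=[]
1: 0x270 (blk 39, set 7) → MISS  vc=[]
2: 0xf0 (blk 15, set 7) → MISS  vc=[39]
3: 0x17e (blk 23, set 7) → MISS  vc=[39, 15]
4: 0x1c3 (blk 28, set 4) → MISS  vc=[39, 15]
5: 0x1c0 (blk 28, set 4) → L1-HIT  vc=[39, 15]
6: 0x345 (blk 52, set 4) → MISS  vc=[39, 15, 28]
7: 0x272 (blk 39, set 7) → VC-HIT  vc=[23, 15, 28]
8: 0x274 (blk 39, set 7) → L1-HIT  vc=[23, 15, 28]
9: 0xf6 (blk 15, set 7) → VC-HIT  vc=[23, 39, 28]
10: 0x158 (blk 21, set 5) → MISS  vc=[23, 39, 28]
11: 0x15b (blk 21, set 5) → L1-HIT  vc=[23, 39, 28]
12: 0x2bd (blk 43, set 3) → L1-HIT  vc=[23, 39, 28]
13: 0x279 (blk 39, set 7) → VC-HIT  vc=[23, 15, 28]
14: 0x274 (blk 39, set 7) → L1-HIT  vc=[23, 15, 28]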